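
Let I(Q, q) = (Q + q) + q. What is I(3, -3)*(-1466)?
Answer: 4398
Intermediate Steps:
I(Q, q) = Q + 2*q
I(3, -3)*(-1466) = (3 + 2*(-3))*(-1466) = (3 - 6)*(-1466) = -3*(-1466) = 4398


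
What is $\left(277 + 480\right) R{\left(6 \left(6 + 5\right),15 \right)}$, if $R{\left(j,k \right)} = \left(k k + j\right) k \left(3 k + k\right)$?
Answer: $198258300$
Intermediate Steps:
$R{\left(j,k \right)} = 4 k^{2} \left(j + k^{2}\right)$ ($R{\left(j,k \right)} = \left(k^{2} + j\right) k 4 k = \left(j + k^{2}\right) k 4 k = k \left(j + k^{2}\right) 4 k = 4 k^{2} \left(j + k^{2}\right)$)
$\left(277 + 480\right) R{\left(6 \left(6 + 5\right),15 \right)} = \left(277 + 480\right) 4 \cdot 15^{2} \left(6 \left(6 + 5\right) + 15^{2}\right) = 757 \cdot 4 \cdot 225 \left(6 \cdot 11 + 225\right) = 757 \cdot 4 \cdot 225 \left(66 + 225\right) = 757 \cdot 4 \cdot 225 \cdot 291 = 757 \cdot 261900 = 198258300$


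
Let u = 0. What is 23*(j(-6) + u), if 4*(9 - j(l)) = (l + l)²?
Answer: -621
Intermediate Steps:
j(l) = 9 - l² (j(l) = 9 - (l + l)²/4 = 9 - 4*l²/4 = 9 - l²)
23*(j(-6) + u) = 23*((9 - 1*(-6)²) + 0) = 23*((9 - 1*36) + 0) = 23*((9 - 36) + 0) = 23*(-27 + 0) = 23*(-27) = -621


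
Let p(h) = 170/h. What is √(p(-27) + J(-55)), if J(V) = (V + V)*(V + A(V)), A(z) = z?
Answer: √979590/9 ≈ 109.97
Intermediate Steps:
J(V) = 4*V² (J(V) = (V + V)*(V + V) = (2*V)*(2*V) = 4*V²)
√(p(-27) + J(-55)) = √(170/(-27) + 4*(-55)²) = √(170*(-1/27) + 4*3025) = √(-170/27 + 12100) = √(326530/27) = √979590/9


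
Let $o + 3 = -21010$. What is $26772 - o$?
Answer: $47785$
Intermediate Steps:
$o = -21013$ ($o = -3 - 21010 = -21013$)
$26772 - o = 26772 - -21013 = 26772 + 21013 = 47785$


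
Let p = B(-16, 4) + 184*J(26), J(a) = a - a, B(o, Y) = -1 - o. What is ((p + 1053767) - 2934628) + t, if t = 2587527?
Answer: 706681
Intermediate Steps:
J(a) = 0
p = 15 (p = (-1 - 1*(-16)) + 184*0 = (-1 + 16) + 0 = 15 + 0 = 15)
((p + 1053767) - 2934628) + t = ((15 + 1053767) - 2934628) + 2587527 = (1053782 - 2934628) + 2587527 = -1880846 + 2587527 = 706681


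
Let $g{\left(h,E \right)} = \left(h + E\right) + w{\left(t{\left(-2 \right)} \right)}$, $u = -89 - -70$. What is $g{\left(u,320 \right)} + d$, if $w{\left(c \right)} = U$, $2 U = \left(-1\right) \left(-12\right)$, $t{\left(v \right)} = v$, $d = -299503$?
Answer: $-299196$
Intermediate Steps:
$U = 6$ ($U = \frac{\left(-1\right) \left(-12\right)}{2} = \frac{1}{2} \cdot 12 = 6$)
$u = -19$ ($u = -89 + 70 = -19$)
$w{\left(c \right)} = 6$
$g{\left(h,E \right)} = 6 + E + h$ ($g{\left(h,E \right)} = \left(h + E\right) + 6 = \left(E + h\right) + 6 = 6 + E + h$)
$g{\left(u,320 \right)} + d = \left(6 + 320 - 19\right) - 299503 = 307 - 299503 = -299196$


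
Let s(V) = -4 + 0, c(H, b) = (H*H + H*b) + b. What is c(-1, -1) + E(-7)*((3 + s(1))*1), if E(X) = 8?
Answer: -7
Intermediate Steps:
c(H, b) = b + H² + H*b (c(H, b) = (H² + H*b) + b = b + H² + H*b)
s(V) = -4
c(-1, -1) + E(-7)*((3 + s(1))*1) = (-1 + (-1)² - 1*(-1)) + 8*((3 - 4)*1) = (-1 + 1 + 1) + 8*(-1*1) = 1 + 8*(-1) = 1 - 8 = -7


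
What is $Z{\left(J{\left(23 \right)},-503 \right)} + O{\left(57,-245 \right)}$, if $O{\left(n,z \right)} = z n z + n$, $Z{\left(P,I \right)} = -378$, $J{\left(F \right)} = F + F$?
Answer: $3421104$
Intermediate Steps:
$J{\left(F \right)} = 2 F$
$O{\left(n,z \right)} = n + n z^{2}$ ($O{\left(n,z \right)} = n z z + n = n z^{2} + n = n + n z^{2}$)
$Z{\left(J{\left(23 \right)},-503 \right)} + O{\left(57,-245 \right)} = -378 + 57 \left(1 + \left(-245\right)^{2}\right) = -378 + 57 \left(1 + 60025\right) = -378 + 57 \cdot 60026 = -378 + 3421482 = 3421104$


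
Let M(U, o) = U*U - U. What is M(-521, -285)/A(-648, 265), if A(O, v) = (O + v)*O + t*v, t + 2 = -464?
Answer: 135981/62347 ≈ 2.1810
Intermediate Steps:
t = -466 (t = -2 - 464 = -466)
A(O, v) = -466*v + O*(O + v) (A(O, v) = (O + v)*O - 466*v = O*(O + v) - 466*v = -466*v + O*(O + v))
M(U, o) = U² - U
M(-521, -285)/A(-648, 265) = (-521*(-1 - 521))/((-648)² - 466*265 - 648*265) = (-521*(-522))/(419904 - 123490 - 171720) = 271962/124694 = 271962*(1/124694) = 135981/62347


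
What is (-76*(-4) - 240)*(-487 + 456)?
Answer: -1984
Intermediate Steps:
(-76*(-4) - 240)*(-487 + 456) = (304 - 240)*(-31) = 64*(-31) = -1984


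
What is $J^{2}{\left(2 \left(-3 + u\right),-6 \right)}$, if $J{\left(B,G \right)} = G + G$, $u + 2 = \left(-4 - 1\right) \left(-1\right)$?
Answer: $144$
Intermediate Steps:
$u = 3$ ($u = -2 + \left(-4 - 1\right) \left(-1\right) = -2 - -5 = -2 + 5 = 3$)
$J{\left(B,G \right)} = 2 G$
$J^{2}{\left(2 \left(-3 + u\right),-6 \right)} = \left(2 \left(-6\right)\right)^{2} = \left(-12\right)^{2} = 144$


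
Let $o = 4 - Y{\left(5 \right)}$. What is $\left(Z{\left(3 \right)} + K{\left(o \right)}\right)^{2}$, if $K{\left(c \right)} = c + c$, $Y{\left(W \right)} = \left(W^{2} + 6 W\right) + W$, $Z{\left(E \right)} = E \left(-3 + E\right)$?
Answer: $12544$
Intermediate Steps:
$Y{\left(W \right)} = W^{2} + 7 W$
$o = -56$ ($o = 4 - 5 \left(7 + 5\right) = 4 - 5 \cdot 12 = 4 - 60 = -56$)
$K{\left(c \right)} = 2 c$
$\left(Z{\left(3 \right)} + K{\left(o \right)}\right)^{2} = \left(3 \left(-3 + 3\right) + 2 \left(-56\right)\right)^{2} = \left(3 \cdot 0 - 112\right)^{2} = \left(0 - 112\right)^{2} = \left(-112\right)^{2} = 12544$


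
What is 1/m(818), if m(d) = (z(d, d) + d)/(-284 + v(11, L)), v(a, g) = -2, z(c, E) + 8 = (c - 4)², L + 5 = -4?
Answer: -143/331703 ≈ -0.00043111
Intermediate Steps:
L = -9 (L = -5 - 4 = -9)
z(c, E) = -8 + (-4 + c)² (z(c, E) = -8 + (c - 4)² = -8 + (-4 + c)²)
m(d) = 4/143 - d/286 - (-4 + d)²/286 (m(d) = ((-8 + (-4 + d)²) + d)/(-284 - 2) = (-8 + d + (-4 + d)²)/(-286) = (-8 + d + (-4 + d)²)*(-1/286) = 4/143 - d/286 - (-4 + d)²/286)
1/m(818) = 1/(4/143 - 1/286*818 - (-4 + 818)²/286) = 1/(4/143 - 409/143 - 1/286*814²) = 1/(4/143 - 409/143 - 1/286*662596) = 1/(4/143 - 409/143 - 30118/13) = 1/(-331703/143) = -143/331703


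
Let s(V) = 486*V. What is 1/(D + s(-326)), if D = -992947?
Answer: -1/1151383 ≈ -8.6852e-7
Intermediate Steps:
1/(D + s(-326)) = 1/(-992947 + 486*(-326)) = 1/(-992947 - 158436) = 1/(-1151383) = -1/1151383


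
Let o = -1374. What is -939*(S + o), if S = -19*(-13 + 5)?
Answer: 1147458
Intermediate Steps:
S = 152 (S = -19*(-8) = 152)
-939*(S + o) = -939*(152 - 1374) = -939*(-1222) = 1147458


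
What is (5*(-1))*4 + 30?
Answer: 10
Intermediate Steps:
(5*(-1))*4 + 30 = -5*4 + 30 = -20 + 30 = 10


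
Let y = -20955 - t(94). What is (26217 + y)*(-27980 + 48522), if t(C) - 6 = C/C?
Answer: 107948210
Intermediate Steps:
t(C) = 7 (t(C) = 6 + C/C = 6 + 1 = 7)
y = -20962 (y = -20955 - 1*7 = -20955 - 7 = -20962)
(26217 + y)*(-27980 + 48522) = (26217 - 20962)*(-27980 + 48522) = 5255*20542 = 107948210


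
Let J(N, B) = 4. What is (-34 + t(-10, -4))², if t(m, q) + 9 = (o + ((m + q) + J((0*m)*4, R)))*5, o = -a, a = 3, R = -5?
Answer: 11664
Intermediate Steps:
o = -3 (o = -1*3 = -3)
t(m, q) = -4 + 5*m + 5*q (t(m, q) = -9 + (-3 + ((m + q) + 4))*5 = -9 + (-3 + (4 + m + q))*5 = -9 + (1 + m + q)*5 = -9 + (5 + 5*m + 5*q) = -4 + 5*m + 5*q)
(-34 + t(-10, -4))² = (-34 + (-4 + 5*(-10) + 5*(-4)))² = (-34 + (-4 - 50 - 20))² = (-34 - 74)² = (-108)² = 11664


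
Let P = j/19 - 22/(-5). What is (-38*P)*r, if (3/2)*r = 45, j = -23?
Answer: -3636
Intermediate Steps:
P = 303/95 (P = -23/19 - 22/(-5) = -23*1/19 - 22*(-⅕) = -23/19 + 22/5 = 303/95 ≈ 3.1895)
r = 30 (r = (⅔)*45 = 30)
(-38*P)*r = -38*303/95*30 = -606/5*30 = -3636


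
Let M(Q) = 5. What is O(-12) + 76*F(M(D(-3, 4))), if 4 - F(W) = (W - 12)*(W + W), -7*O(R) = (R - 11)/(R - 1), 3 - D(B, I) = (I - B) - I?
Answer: 511761/91 ≈ 5623.8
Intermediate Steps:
D(B, I) = 3 + B (D(B, I) = 3 - ((I - B) - I) = 3 - (-1)*B = 3 + B)
O(R) = -(-11 + R)/(7*(-1 + R)) (O(R) = -(R - 11)/(7*(R - 1)) = -(-11 + R)/(7*(-1 + R)))
F(W) = 4 - 2*W*(-12 + W) (F(W) = 4 - (W - 12)*(W + W) = 4 - (-12 + W)*2*W = 4 - 2*W*(-12 + W))
O(-12) + 76*F(M(D(-3, 4))) = (11 - 1*(-12))/(7*(-1 - 12)) + 76*(4 - 2*5² + 24*5) = (⅐)*(11 + 12)/(-13) + 76*(4 - 2*25 + 120) = (⅐)*(-1/13)*23 + 76*(4 - 50 + 120) = -23/91 + 76*74 = -23/91 + 5624 = 511761/91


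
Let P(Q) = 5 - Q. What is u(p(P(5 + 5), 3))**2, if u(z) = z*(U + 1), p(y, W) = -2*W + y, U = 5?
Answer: 4356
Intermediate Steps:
p(y, W) = y - 2*W
u(z) = 6*z (u(z) = z*(5 + 1) = z*6 = 6*z)
u(p(P(5 + 5), 3))**2 = (6*((5 - (5 + 5)) - 2*3))**2 = (6*((5 - 1*10) - 6))**2 = (6*((5 - 10) - 6))**2 = (6*(-5 - 6))**2 = (6*(-11))**2 = (-66)**2 = 4356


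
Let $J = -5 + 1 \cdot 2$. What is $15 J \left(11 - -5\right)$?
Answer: $-720$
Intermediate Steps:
$J = -3$ ($J = -5 + 2 = -3$)
$15 J \left(11 - -5\right) = 15 \left(-3\right) \left(11 - -5\right) = - 45 \left(11 + 5\right) = \left(-45\right) 16 = -720$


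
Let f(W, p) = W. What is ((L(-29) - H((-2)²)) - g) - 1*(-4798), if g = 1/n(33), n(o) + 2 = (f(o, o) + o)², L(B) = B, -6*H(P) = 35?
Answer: 31184435/6531 ≈ 4774.8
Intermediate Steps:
H(P) = -35/6 (H(P) = -⅙*35 = -35/6)
n(o) = -2 + 4*o² (n(o) = -2 + (o + o)² = -2 + (2*o)² = -2 + 4*o²)
g = 1/4354 (g = 1/(-2 + 4*33²) = 1/(-2 + 4*1089) = 1/(-2 + 4356) = 1/4354 ≈ 0.00022967)
((L(-29) - H((-2)²)) - g) - 1*(-4798) = ((-29 - 1*(-35/6)) - 1*1/4354) - 1*(-4798) = ((-29 + 35/6) - 1/4354) + 4798 = (-139/6 - 1/4354) + 4798 = -151303/6531 + 4798 = 31184435/6531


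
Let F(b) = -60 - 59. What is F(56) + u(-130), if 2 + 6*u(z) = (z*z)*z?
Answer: -366286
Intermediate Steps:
u(z) = -⅓ + z³/6 (u(z) = -⅓ + ((z*z)*z)/6 = -⅓ + (z²*z)/6 = -⅓ + z³/6)
F(b) = -119
F(56) + u(-130) = -119 + (-⅓ + (⅙)*(-130)³) = -119 + (-⅓ + (⅙)*(-2197000)) = -119 + (-⅓ - 1098500/3) = -119 - 366167 = -366286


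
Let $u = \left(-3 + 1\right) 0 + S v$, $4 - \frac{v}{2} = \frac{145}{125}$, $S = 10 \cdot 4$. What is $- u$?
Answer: $- \frac{1136}{5} \approx -227.2$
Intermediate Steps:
$S = 40$
$v = \frac{142}{25}$ ($v = 8 - 2 \cdot \frac{145}{125} = 8 - 2 \cdot 145 \cdot \frac{1}{125} = 8 - \frac{58}{25} = \frac{142}{25} \approx 5.68$)
$u = \frac{1136}{5}$ ($u = \left(-3 + 1\right) 0 + 40 \cdot \frac{142}{25} = \left(-2\right) 0 + \frac{1136}{5} = 0 + \frac{1136}{5} = \frac{1136}{5} \approx 227.2$)
$- u = \left(-1\right) \frac{1136}{5} = - \frac{1136}{5}$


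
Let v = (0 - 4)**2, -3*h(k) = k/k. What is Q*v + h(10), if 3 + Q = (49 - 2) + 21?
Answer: 3119/3 ≈ 1039.7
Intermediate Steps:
h(k) = -1/3 (h(k) = -k/(3*k) = -1/3*1 = -1/3)
v = 16 (v = (-4)**2 = 16)
Q = 65 (Q = -3 + ((49 - 2) + 21) = -3 + (47 + 21) = -3 + 68 = 65)
Q*v + h(10) = 65*16 - 1/3 = 1040 - 1/3 = 3119/3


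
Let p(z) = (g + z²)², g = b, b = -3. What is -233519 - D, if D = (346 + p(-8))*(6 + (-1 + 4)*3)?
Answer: -294524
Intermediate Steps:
g = -3
p(z) = (-3 + z²)²
D = 61005 (D = (346 + (-3 + (-8)²)²)*(6 + (-1 + 4)*3) = (346 + (-3 + 64)²)*(6 + 3*3) = (346 + 61²)*(6 + 9) = (346 + 3721)*15 = 4067*15 = 61005)
-233519 - D = -233519 - 1*61005 = -233519 - 61005 = -294524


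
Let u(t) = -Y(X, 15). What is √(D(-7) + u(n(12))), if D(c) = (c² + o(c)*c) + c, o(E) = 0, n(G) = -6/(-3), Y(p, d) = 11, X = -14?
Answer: √31 ≈ 5.5678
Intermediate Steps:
n(G) = 2 (n(G) = -6*(-⅓) = 2)
u(t) = -11 (u(t) = -1*11 = -11)
D(c) = c + c² (D(c) = (c² + 0*c) + c = (c² + 0) + c = c² + c = c + c²)
√(D(-7) + u(n(12))) = √(-7*(1 - 7) - 11) = √(-7*(-6) - 11) = √(42 - 11) = √31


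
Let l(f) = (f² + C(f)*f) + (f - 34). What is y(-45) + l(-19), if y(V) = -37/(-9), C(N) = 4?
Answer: 2125/9 ≈ 236.11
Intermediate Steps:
y(V) = 37/9 (y(V) = -37*(-⅑) = 37/9)
l(f) = -34 + f² + 5*f (l(f) = (f² + 4*f) + (f - 34) = (f² + 4*f) + (-34 + f) = -34 + f² + 5*f)
y(-45) + l(-19) = 37/9 + (-34 + (-19)² + 5*(-19)) = 37/9 + (-34 + 361 - 95) = 37/9 + 232 = 2125/9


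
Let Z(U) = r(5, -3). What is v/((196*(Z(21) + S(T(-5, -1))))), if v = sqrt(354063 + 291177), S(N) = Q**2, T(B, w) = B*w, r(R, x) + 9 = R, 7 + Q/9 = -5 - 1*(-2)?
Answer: sqrt(161310)/793408 ≈ 0.00050621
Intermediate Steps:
Q = -90 (Q = -63 + 9*(-5 - 1*(-2)) = -63 + 9*(-5 + 2) = -63 + 9*(-3) = -63 - 27 = -90)
r(R, x) = -9 + R
Z(U) = -4 (Z(U) = -9 + 5 = -4)
S(N) = 8100 (S(N) = (-90)**2 = 8100)
v = 2*sqrt(161310) (v = sqrt(645240) = 2*sqrt(161310) ≈ 803.27)
v/((196*(Z(21) + S(T(-5, -1))))) = (2*sqrt(161310))/((196*(-4 + 8100))) = (2*sqrt(161310))/((196*8096)) = (2*sqrt(161310))/1586816 = (2*sqrt(161310))*(1/1586816) = sqrt(161310)/793408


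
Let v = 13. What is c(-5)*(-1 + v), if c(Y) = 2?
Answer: 24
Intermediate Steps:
c(-5)*(-1 + v) = 2*(-1 + 13) = 2*12 = 24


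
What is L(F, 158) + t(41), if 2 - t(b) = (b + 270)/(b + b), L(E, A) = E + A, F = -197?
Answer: -3345/82 ≈ -40.793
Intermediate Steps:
L(E, A) = A + E
t(b) = 2 - (270 + b)/(2*b) (t(b) = 2 - (b + 270)/(b + b) = 2 - (270 + b)/(2*b))
L(F, 158) + t(41) = (158 - 197) + (3/2 - 135/41) = -39 + (3/2 - 135*1/41) = -39 + (3/2 - 135/41) = -39 - 147/82 = -3345/82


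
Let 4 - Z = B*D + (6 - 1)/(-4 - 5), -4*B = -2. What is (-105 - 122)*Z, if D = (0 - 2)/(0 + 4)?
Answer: -39271/36 ≈ -1090.9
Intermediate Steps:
B = ½ (B = -¼*(-2) = ½ ≈ 0.50000)
D = -½ (D = -2/4 = -2*¼ = -½ ≈ -0.50000)
Z = 173/36 (Z = 4 - ((½)*(-½) + (6 - 1)/(-4 - 5)) = 4 - (-¼ + 5/(-9)) = 4 - (-¼ + 5*(-⅑)) = 4 - (-¼ - 5/9) = 4 - 1*(-29/36) = 4 + 29/36 = 173/36 ≈ 4.8056)
(-105 - 122)*Z = (-105 - 122)*(173/36) = -227*173/36 = -39271/36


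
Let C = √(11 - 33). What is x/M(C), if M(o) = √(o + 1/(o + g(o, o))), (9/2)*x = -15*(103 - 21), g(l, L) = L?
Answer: 820*2^(¾)*11^(¼)*√43*I^(3/2)/129 ≈ -90.274 + 90.274*I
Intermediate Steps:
x = -820/3 (x = 2*(-15*(103 - 21))/9 = 2*(-15*82)/9 = (2/9)*(-1230) = -820/3 ≈ -273.33)
C = I*√22 (C = √(-22) = I*√22 ≈ 4.6904*I)
M(o) = √(o + 1/(2*o)) (M(o) = √(o + 1/(o + o)) = √(o + 1/(2*o)))
x/M(C) = -820*2/√(2/((I*√22)) + 4*(I*√22))/3 = -820*2/√(2*(-I*√22/22) + 4*I*√22)/3 = -820*2/√(-I*√22/11 + 4*I*√22)/3 = -820*(-2^(¾)*11^(¼)*√43*I^(3/2)/43)/3 = -(-820)*2^(¾)*11^(¼)*√43*I^(3/2)/129 = 820*2^(¾)*11^(¼)*√43*I^(3/2)/129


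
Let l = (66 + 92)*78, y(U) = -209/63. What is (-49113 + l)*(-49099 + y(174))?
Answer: 37934928298/21 ≈ 1.8064e+9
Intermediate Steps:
y(U) = -209/63 (y(U) = -209*1/63 = -209/63)
l = 12324 (l = 158*78 = 12324)
(-49113 + l)*(-49099 + y(174)) = (-49113 + 12324)*(-49099 - 209/63) = -36789*(-3093446/63) = 37934928298/21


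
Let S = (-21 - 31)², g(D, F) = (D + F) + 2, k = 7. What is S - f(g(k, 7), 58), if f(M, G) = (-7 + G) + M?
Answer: 2637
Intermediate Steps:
g(D, F) = 2 + D + F
f(M, G) = -7 + G + M
S = 2704 (S = (-52)² = 2704)
S - f(g(k, 7), 58) = 2704 - (-7 + 58 + (2 + 7 + 7)) = 2704 - (-7 + 58 + 16) = 2704 - 1*67 = 2704 - 67 = 2637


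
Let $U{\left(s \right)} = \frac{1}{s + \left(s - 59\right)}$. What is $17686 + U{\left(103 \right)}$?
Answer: $\frac{2599843}{147} \approx 17686.0$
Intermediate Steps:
$U{\left(s \right)} = \frac{1}{-59 + 2 s}$ ($U{\left(s \right)} = \frac{1}{s + \left(s - 59\right)} = \frac{1}{s + \left(-59 + s\right)} = \frac{1}{-59 + 2 s}$)
$17686 + U{\left(103 \right)} = 17686 + \frac{1}{-59 + 2 \cdot 103} = 17686 + \frac{1}{-59 + 206} = 17686 + \frac{1}{147} = \frac{2599843}{147}$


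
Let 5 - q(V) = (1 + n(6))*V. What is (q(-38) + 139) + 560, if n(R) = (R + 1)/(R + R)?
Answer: 4585/6 ≈ 764.17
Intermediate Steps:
n(R) = (1 + R)/(2*R) (n(R) = (1 + R)/((2*R)) = (1 + R)*(1/(2*R)) = (1 + R)/(2*R))
q(V) = 5 - 19*V/12 (q(V) = 5 - (1 + (½)*(1 + 6)/6)*V = 5 - (1 + (½)*(⅙)*7)*V = 5 - (1 + 7/12)*V = 5 - 19*V/12)
(q(-38) + 139) + 560 = ((5 - 19/12*(-38)) + 139) + 560 = ((5 + 361/6) + 139) + 560 = (391/6 + 139) + 560 = 1225/6 + 560 = 4585/6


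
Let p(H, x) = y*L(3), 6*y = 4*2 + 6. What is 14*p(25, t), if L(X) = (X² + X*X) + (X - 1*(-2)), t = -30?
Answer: 2254/3 ≈ 751.33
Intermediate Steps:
L(X) = 2 + X + 2*X² (L(X) = (X² + X²) + (X + 2) = 2*X² + (2 + X) = 2 + X + 2*X²)
y = 7/3 (y = (4*2 + 6)/6 = (8 + 6)/6 = (⅙)*14 = 7/3 ≈ 2.3333)
p(H, x) = 161/3 (p(H, x) = 7*(2 + 3 + 2*3²)/3 = 7*(2 + 3 + 2*9)/3 = 7*(2 + 3 + 18)/3 = (7/3)*23 = 161/3)
14*p(25, t) = 14*(161/3) = 2254/3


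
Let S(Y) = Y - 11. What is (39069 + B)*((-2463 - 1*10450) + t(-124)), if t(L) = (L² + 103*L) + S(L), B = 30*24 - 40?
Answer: -415138556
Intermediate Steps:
S(Y) = -11 + Y
B = 680 (B = 720 - 40 = 680)
t(L) = -11 + L² + 104*L (t(L) = (L² + 103*L) + (-11 + L) = -11 + L² + 104*L)
(39069 + B)*((-2463 - 1*10450) + t(-124)) = (39069 + 680)*((-2463 - 1*10450) + (-11 + (-124)² + 104*(-124))) = 39749*((-2463 - 10450) + (-11 + 15376 - 12896)) = 39749*(-12913 + 2469) = 39749*(-10444) = -415138556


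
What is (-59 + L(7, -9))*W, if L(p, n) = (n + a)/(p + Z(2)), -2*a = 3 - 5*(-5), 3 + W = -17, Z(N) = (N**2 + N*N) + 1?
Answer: 4835/4 ≈ 1208.8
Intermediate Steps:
Z(N) = 1 + 2*N**2 (Z(N) = (N**2 + N**2) + 1 = 2*N**2 + 1 = 1 + 2*N**2)
W = -20 (W = -3 - 17 = -20)
a = -14 (a = -(3 - 5*(-5))/2 = -(3 + 25)/2 = -1/2*28 = -14)
L(p, n) = (-14 + n)/(9 + p) (L(p, n) = (n - 14)/(p + (1 + 2*2**2)) = (-14 + n)/(p + (1 + 2*4)) = (-14 + n)/(p + (1 + 8)) = (-14 + n)/(p + 9) = (-14 + n)/(9 + p))
(-59 + L(7, -9))*W = (-59 + (-14 - 9)/(9 + 7))*(-20) = (-59 - 23/16)*(-20) = -967/16*(-20) = 4835/4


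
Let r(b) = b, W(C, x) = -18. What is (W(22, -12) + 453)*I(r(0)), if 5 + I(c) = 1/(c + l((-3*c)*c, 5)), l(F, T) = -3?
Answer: -2320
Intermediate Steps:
I(c) = -5 + 1/(-3 + c) (I(c) = -5 + 1/(c - 3) = -5 + 1/(-3 + c))
(W(22, -12) + 453)*I(r(0)) = (-18 + 453)*((16 - 5*0)/(-3 + 0)) = 435*((16 + 0)/(-3)) = 435*(-⅓*16) = 435*(-16/3) = -2320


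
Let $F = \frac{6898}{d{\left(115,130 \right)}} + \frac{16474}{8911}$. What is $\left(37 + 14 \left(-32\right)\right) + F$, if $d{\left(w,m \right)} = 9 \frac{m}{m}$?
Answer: $\frac{28654555}{80199} \approx 357.29$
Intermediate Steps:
$d{\left(w,m \right)} = 9$ ($d{\left(w,m \right)} = 9 \cdot 1 = 9$)
$F = \frac{61616344}{80199}$ ($F = \frac{6898}{9} + \frac{16474}{8911} = \frac{61616344}{80199} \approx 768.29$)
$\left(37 + 14 \left(-32\right)\right) + F = \left(37 + 14 \left(-32\right)\right) + \frac{61616344}{80199} = \left(37 - 448\right) + \frac{61616344}{80199} = -411 + \frac{61616344}{80199} = \frac{28654555}{80199}$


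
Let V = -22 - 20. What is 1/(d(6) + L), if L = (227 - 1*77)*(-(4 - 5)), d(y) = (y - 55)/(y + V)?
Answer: 36/5449 ≈ 0.0066067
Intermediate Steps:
V = -42
d(y) = (-55 + y)/(-42 + y) (d(y) = (y - 55)/(y - 42) = (-55 + y)/(-42 + y))
L = 150 (L = (227 - 77)*(-1*(-1)) = 150*1 = 150)
1/(d(6) + L) = 1/((-55 + 6)/(-42 + 6) + 150) = 1/(-49/(-36) + 150) = 1/(-1/36*(-49) + 150) = 1/(49/36 + 150) = 1/(5449/36) = 36/5449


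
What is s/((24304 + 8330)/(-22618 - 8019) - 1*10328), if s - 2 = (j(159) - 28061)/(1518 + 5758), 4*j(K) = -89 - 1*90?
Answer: 332196991/1842001298656 ≈ 0.00018035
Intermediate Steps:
j(K) = -179/4 (j(K) = (-89 - 1*90)/4 = (-89 - 90)/4 = (¼)*(-179) = -179/4)
s = -54215/29104 (s = 2 + (-179/4 - 28061)/(1518 + 5758) = 2 - 112423/4/7276 = 2 - 112423/4*1/7276 = 2 - 112423/29104 = -54215/29104 ≈ -1.8628)
s/((24304 + 8330)/(-22618 - 8019) - 1*10328) = -54215/(29104*((24304 + 8330)/(-22618 - 8019) - 1*10328)) = -54215/(29104*(32634/(-30637) - 10328)) = -54215/(29104*(32634*(-1/30637) - 10328)) = -54215/(29104*(-32634/30637 - 10328)) = -54215/(29104*(-316451570/30637)) = -54215/29104*(-30637/316451570) = 332196991/1842001298656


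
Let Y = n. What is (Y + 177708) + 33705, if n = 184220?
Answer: 395633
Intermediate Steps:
Y = 184220
(Y + 177708) + 33705 = (184220 + 177708) + 33705 = 361928 + 33705 = 395633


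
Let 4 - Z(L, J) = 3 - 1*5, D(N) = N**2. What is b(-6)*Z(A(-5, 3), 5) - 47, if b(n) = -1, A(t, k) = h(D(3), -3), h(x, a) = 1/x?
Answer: -53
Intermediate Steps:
h(x, a) = 1/x
A(t, k) = 1/9 (A(t, k) = 1/(3**2) = 1/9)
Z(L, J) = 6 (Z(L, J) = 4 - (3 - 1*5) = 4 - (3 - 5) = 4 - 1*(-2) = 4 + 2 = 6)
b(-6)*Z(A(-5, 3), 5) - 47 = -1*6 - 47 = -6 - 47 = -53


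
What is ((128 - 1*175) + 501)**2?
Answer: 206116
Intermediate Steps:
((128 - 1*175) + 501)**2 = ((128 - 175) + 501)**2 = (-47 + 501)**2 = 454**2 = 206116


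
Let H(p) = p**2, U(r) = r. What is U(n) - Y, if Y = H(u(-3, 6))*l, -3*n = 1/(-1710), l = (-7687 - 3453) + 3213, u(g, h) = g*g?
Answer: 3293906311/5130 ≈ 6.4209e+5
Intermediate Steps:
u(g, h) = g**2
l = -7927 (l = -11140 + 3213 = -7927)
n = 1/5130 (n = -1/3/(-1710) = -1/3*(-1/1710) = 1/5130 ≈ 0.00019493)
Y = -642087 (Y = ((-3)**2)**2*(-7927) = 9**2*(-7927) = 81*(-7927) = -642087)
U(n) - Y = 1/5130 - 1*(-642087) = 1/5130 + 642087 = 3293906311/5130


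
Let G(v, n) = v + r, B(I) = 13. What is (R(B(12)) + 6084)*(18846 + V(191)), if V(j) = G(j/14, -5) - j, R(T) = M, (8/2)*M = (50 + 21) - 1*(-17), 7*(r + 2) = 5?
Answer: 797880179/7 ≈ 1.1398e+8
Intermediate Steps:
r = -9/7 (r = -2 + (1/7)*5 = -2 + 5/7 = -9/7 ≈ -1.2857)
M = 22 (M = ((50 + 21) - 1*(-17))/4 = (71 + 17)/4 = (1/4)*88 = 22)
G(v, n) = -9/7 + v (G(v, n) = v - 9/7 = -9/7 + v)
R(T) = 22
V(j) = -9/7 - 13*j/14 (V(j) = (-9/7 + j/14) - j = -9/7 - 13*j/14)
(R(B(12)) + 6084)*(18846 + V(191)) = (22 + 6084)*(18846 + (-9/7 - 13/14*191)) = 6106*(18846 + (-9/7 - 2483/14)) = 6106*(18846 - 2501/14) = 6106*(261343/14) = 797880179/7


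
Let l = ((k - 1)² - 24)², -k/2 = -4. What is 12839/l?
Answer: 12839/625 ≈ 20.542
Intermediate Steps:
k = 8 (k = -2*(-4) = 8)
l = 625 (l = ((8 - 1)² - 24)² = (7² - 24)² = (49 - 24)² = 25² = 625)
12839/l = 12839/625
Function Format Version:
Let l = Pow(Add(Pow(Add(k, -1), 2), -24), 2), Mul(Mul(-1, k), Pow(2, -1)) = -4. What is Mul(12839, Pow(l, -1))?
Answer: Rational(12839, 625) ≈ 20.542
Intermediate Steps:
k = 8 (k = Mul(-2, -4) = 8)
l = 625 (l = Pow(Add(Pow(Add(8, -1), 2), -24), 2) = Pow(Add(Pow(7, 2), -24), 2) = Pow(Add(49, -24), 2) = Pow(25, 2) = 625)
Mul(12839, Pow(l, -1)) = Mul(12839, Pow(625, -1)) = Mul(12839, Rational(1, 625)) = Rational(12839, 625)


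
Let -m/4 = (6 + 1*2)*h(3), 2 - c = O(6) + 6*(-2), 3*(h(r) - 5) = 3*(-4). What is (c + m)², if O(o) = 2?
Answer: 400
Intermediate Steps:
h(r) = 1 (h(r) = 5 + (3*(-4))/3 = 5 + (⅓)*(-12) = 5 - 4 = 1)
c = 12 (c = 2 - (2 + 6*(-2)) = 2 - (2 - 12) = 2 - 1*(-10) = 2 + 10 = 12)
m = -32 (m = -4*(6 + 1*2) = -4*(6 + 2) = -32 ≈ -32.000)
(c + m)² = (12 - 32)² = (-20)² = 400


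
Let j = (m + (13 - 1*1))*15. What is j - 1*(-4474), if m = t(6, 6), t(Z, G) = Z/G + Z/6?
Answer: 4684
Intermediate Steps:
t(Z, G) = Z/6 + Z/G (t(Z, G) = Z/G + Z*(1/6) = Z/G + Z/6 = Z/6 + Z/G)
m = 2 (m = (1/6)*6 + 6/6 = 1 + 6*(1/6) = 1 + 1 = 2)
j = 210 (j = (2 + (13 - 1*1))*15 = (2 + (13 - 1))*15 = (2 + 12)*15 = 14*15 = 210)
j - 1*(-4474) = 210 - 1*(-4474) = 210 + 4474 = 4684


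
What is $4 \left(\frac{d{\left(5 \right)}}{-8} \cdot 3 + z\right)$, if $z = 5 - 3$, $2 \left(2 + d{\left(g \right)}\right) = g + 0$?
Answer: $\frac{29}{4} \approx 7.25$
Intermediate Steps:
$d{\left(g \right)} = -2 + \frac{g}{2}$ ($d{\left(g \right)} = -2 + \frac{g + 0}{2} = -2 + \frac{g}{2}$)
$z = 2$
$4 \left(\frac{d{\left(5 \right)}}{-8} \cdot 3 + z\right) = 4 \left(\frac{-2 + \frac{1}{2} \cdot 5}{-8} \cdot 3 + 2\right) = 4 \left(\left(-2 + \frac{5}{2}\right) \left(- \frac{1}{8}\right) 3 + 2\right) = 4 \left(\frac{1}{2} \left(- \frac{1}{8}\right) 3 + 2\right) = 4 \left(\left(- \frac{1}{16}\right) 3 + 2\right) = 4 \left(- \frac{3}{16} + 2\right) = 4 \cdot \frac{29}{16} = \frac{29}{4}$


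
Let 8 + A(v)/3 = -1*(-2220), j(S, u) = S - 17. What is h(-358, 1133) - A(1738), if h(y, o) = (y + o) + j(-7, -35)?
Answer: -5885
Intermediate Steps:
j(S, u) = -17 + S
h(y, o) = -24 + o + y (h(y, o) = (y + o) + (-17 - 7) = (o + y) - 24 = -24 + o + y)
A(v) = 6636 (A(v) = -24 + 3*(-1*(-2220)) = -24 + 3*2220 = -24 + 6660 = 6636)
h(-358, 1133) - A(1738) = (-24 + 1133 - 358) - 1*6636 = 751 - 6636 = -5885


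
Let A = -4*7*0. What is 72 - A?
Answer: 72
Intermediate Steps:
A = 0 (A = -28*0 = 0)
72 - A = 72 - 1*0 = 72 + 0 = 72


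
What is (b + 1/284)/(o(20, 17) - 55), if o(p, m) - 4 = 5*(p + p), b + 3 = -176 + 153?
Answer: -7383/42316 ≈ -0.17447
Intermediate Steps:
b = -26 (b = -3 + (-176 + 153) = -3 - 23 = -26)
o(p, m) = 4 + 10*p (o(p, m) = 4 + 5*(p + p) = 4 + 5*(2*p) = 4 + 10*p)
(b + 1/284)/(o(20, 17) - 55) = (-26 + 1/284)/((4 + 10*20) - 55) = (-26 + 1/284)/((4 + 200) - 55) = -7383/(284*(204 - 55)) = -7383/284/149 = -7383/284*1/149 = -7383/42316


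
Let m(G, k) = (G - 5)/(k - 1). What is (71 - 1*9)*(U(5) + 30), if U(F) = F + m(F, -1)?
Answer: 2170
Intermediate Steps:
m(G, k) = (-5 + G)/(-1 + k)
U(F) = 5/2 + F/2 (U(F) = F + (-5 + F)/(-1 - 1) = F + (-5 + F)/(-2) = F - (-5 + F)/2 = F + (5/2 - F/2) = 5/2 + F/2)
(71 - 1*9)*(U(5) + 30) = (71 - 1*9)*((5/2 + (½)*5) + 30) = (71 - 9)*((5/2 + 5/2) + 30) = 62*(5 + 30) = 62*35 = 2170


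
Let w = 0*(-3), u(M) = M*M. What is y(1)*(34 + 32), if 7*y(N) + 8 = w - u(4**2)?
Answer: -17424/7 ≈ -2489.1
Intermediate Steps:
u(M) = M**2
w = 0
y(N) = -264/7 (y(N) = -8/7 + (0 - (4**2)**2)/7 = -8/7 + (0 - 1*16**2)/7 = -8/7 + (0 - 1*256)/7 = -8/7 + (0 - 256)/7 = -8/7 + (1/7)*(-256) = -8/7 - 256/7 = -264/7)
y(1)*(34 + 32) = -264*(34 + 32)/7 = -264/7*66 = -17424/7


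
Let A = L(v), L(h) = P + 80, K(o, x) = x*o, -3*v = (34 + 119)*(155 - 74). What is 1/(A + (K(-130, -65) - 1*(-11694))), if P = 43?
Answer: 1/20267 ≈ 4.9341e-5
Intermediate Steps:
v = -4131 (v = -(34 + 119)*(155 - 74)/3 = -51*81 = -1/3*12393 = -4131)
K(o, x) = o*x
L(h) = 123 (L(h) = 43 + 80 = 123)
A = 123
1/(A + (K(-130, -65) - 1*(-11694))) = 1/(123 + (-130*(-65) - 1*(-11694))) = 1/(123 + (8450 + 11694)) = 1/(123 + 20144) = 1/20267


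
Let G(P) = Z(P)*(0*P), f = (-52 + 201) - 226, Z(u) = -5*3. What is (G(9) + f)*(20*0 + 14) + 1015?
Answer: -63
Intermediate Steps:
Z(u) = -15
f = -77 (f = 149 - 226 = -77)
G(P) = 0 (G(P) = -0*P = -15*0 = 0)
(G(9) + f)*(20*0 + 14) + 1015 = (0 - 77)*(20*0 + 14) + 1015 = -77*(0 + 14) + 1015 = -77*14 + 1015 = -1078 + 1015 = -63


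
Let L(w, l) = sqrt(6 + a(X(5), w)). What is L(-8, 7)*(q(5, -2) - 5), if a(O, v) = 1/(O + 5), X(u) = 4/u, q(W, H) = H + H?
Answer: -9*sqrt(5191)/29 ≈ -22.360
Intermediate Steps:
q(W, H) = 2*H
a(O, v) = 1/(5 + O)
L(w, l) = sqrt(5191)/29 (L(w, l) = sqrt(6 + 1/(5 + 4/5)) = sqrt(6 + 1/(29/5)) = sqrt(6 + 5/29) = sqrt(179/29) = sqrt(5191)/29)
L(-8, 7)*(q(5, -2) - 5) = (sqrt(5191)/29)*(2*(-2) - 5) = (sqrt(5191)/29)*(-4 - 5) = (sqrt(5191)/29)*(-9) = -9*sqrt(5191)/29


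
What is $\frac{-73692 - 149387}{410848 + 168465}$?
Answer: $- \frac{223079}{579313} \approx -0.38508$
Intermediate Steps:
$\frac{-73692 - 149387}{410848 + 168465} = - \frac{223079}{579313}$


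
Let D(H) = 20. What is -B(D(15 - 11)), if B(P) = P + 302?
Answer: -322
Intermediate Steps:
B(P) = 302 + P
-B(D(15 - 11)) = -(302 + 20) = -1*322 = -322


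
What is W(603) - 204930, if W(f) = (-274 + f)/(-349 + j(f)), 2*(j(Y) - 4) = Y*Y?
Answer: -74372990012/362919 ≈ -2.0493e+5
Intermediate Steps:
j(Y) = 4 + Y²/2 (j(Y) = 4 + (Y*Y)/2 = 4 + Y²/2)
W(f) = (-274 + f)/(-345 + f²/2) (W(f) = (-274 + f)/(-349 + (4 + f²/2)) = (-274 + f)/(-345 + f²/2))
W(603) - 204930 = 2*(-274 + 603)/(-690 + 603²) - 204930 = 2*329/(-690 + 363609) - 204930 = 2*329/362919 - 204930 = 2*(1/362919)*329 - 204930 = 658/362919 - 204930 = -74372990012/362919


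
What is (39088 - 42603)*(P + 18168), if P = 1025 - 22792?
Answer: 12650485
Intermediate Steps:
P = -21767
(39088 - 42603)*(P + 18168) = (39088 - 42603)*(-21767 + 18168) = -3515*(-3599) = 12650485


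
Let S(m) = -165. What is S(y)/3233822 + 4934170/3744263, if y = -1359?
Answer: 15955609694345/12108280063186 ≈ 1.3177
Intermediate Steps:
S(y)/3233822 + 4934170/3744263 = -165/3233822 + 4934170/3744263 = 15955609694345/12108280063186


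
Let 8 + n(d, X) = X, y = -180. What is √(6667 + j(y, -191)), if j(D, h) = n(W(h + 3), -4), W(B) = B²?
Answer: 11*√55 ≈ 81.578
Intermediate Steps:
n(d, X) = -8 + X
j(D, h) = -12 (j(D, h) = -8 - 4 = -12)
√(6667 + j(y, -191)) = √(6667 - 12) = √6655 = 11*√55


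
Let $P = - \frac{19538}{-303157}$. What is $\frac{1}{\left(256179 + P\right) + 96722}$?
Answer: $\frac{303157}{106984427995} \approx 2.8337 \cdot 10^{-6}$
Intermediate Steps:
$P = \frac{19538}{303157}$ ($P = \left(-19538\right) \left(- \frac{1}{303157}\right) = \frac{19538}{303157} \approx 0.064448$)
$\frac{1}{\left(256179 + P\right) + 96722} = \frac{1}{\left(256179 + \frac{19538}{303157}\right) + 96722} = \frac{1}{\frac{77662476641}{303157} + 96722} = \frac{1}{\frac{106984427995}{303157}} = \frac{303157}{106984427995}$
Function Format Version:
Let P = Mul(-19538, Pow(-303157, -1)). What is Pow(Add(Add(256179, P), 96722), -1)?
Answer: Rational(303157, 106984427995) ≈ 2.8337e-6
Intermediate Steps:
P = Rational(19538, 303157) (P = Mul(-19538, Rational(-1, 303157)) = Rational(19538, 303157) ≈ 0.064448)
Pow(Add(Add(256179, P), 96722), -1) = Pow(Add(Add(256179, Rational(19538, 303157)), 96722), -1) = Pow(Add(Rational(77662476641, 303157), 96722), -1) = Pow(Rational(106984427995, 303157), -1) = Rational(303157, 106984427995)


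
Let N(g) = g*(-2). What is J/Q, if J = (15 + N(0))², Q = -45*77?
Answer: -5/77 ≈ -0.064935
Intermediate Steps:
N(g) = -2*g
Q = -3465
J = 225 (J = (15 - 2*0)² = (15 + 0)² = 15² = 225)
J/Q = 225/(-3465) = 225*(-1/3465) = -5/77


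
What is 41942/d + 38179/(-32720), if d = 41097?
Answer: -196700123/1344693840 ≈ -0.14628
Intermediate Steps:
41942/d + 38179/(-32720) = 41942/41097 + 38179/(-32720) = 41942*(1/41097) + 38179*(-1/32720) = 41942/41097 - 38179/32720 = -196700123/1344693840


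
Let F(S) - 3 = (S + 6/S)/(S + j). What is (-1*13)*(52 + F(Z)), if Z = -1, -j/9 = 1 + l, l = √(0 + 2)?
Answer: -21710/31 - 819*√2/62 ≈ -719.00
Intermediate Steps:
l = √2 ≈ 1.4142
j = -9 - 9*√2 (j = -9*(1 + √2) = -9 - 9*√2 ≈ -21.728)
F(S) = 3 + (S + 6/S)/(-9 + S - 9*√2) (F(S) = 3 + (S + 6/S)/(S + (-9 - 9*√2)) = 3 + (S + 6/S)/(-9 + S - 9*√2))
(-1*13)*(52 + F(Z)) = (-1*13)*(52 + (-6 - 4*(-1)² + 27*(-1)*(1 + √2))/((-1)*(9 - 1*(-1) + 9*√2))) = -13*(52 - (-6 - 4*1 + (-27 - 27*√2))/(9 + 1 + 9*√2)) = -13*(52 - (-6 - 4 + (-27 - 27*√2))/(10 + 9*√2)) = -13*(52 - (-37 - 27*√2)/(10 + 9*√2)) = -676 + 13*(-37 - 27*√2)/(10 + 9*√2)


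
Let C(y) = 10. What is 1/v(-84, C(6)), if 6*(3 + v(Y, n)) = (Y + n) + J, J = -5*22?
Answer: -3/101 ≈ -0.029703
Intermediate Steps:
J = -110
v(Y, n) = -64/3 + Y/6 + n/6 (v(Y, n) = -3 + ((Y + n) - 110)/6 = -3 + (-110 + Y + n)/6 = -3 + (-55/3 + Y/6 + n/6) = -64/3 + Y/6 + n/6)
1/v(-84, C(6)) = 1/(-64/3 + (1/6)*(-84) + (1/6)*10) = 1/(-64/3 - 14 + 5/3) = 1/(-101/3) = -3/101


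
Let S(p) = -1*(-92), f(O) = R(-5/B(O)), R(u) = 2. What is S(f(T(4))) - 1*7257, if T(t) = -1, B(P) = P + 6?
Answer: -7165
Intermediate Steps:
B(P) = 6 + P
f(O) = 2
S(p) = 92
S(f(T(4))) - 1*7257 = 92 - 1*7257 = 92 - 7257 = -7165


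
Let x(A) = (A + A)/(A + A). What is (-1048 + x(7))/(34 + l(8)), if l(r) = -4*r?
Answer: -1047/2 ≈ -523.50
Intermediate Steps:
x(A) = 1 (x(A) = (2*A)/((2*A)) = (2*A)*(1/(2*A)) = 1)
(-1048 + x(7))/(34 + l(8)) = (-1048 + 1)/(34 - 4*8) = -1047/(34 - 32) = -1047/2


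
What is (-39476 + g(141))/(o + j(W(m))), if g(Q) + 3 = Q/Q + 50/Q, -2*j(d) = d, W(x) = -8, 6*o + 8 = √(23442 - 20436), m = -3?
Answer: 89061568/64625 - 16699044*√334/64625 ≈ -3344.3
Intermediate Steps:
o = -4/3 + √334/2 (o = -4/3 + √(23442 - 20436)/6 = -4/3 + √3006/6 = -4/3 + (3*√334)/6 = -4/3 + √334/2 ≈ 7.8045)
j(d) = -d/2
g(Q) = -2 + 50/Q (g(Q) = -3 + (Q/Q + 50/Q) = -3 + (1 + 50/Q) = -2 + 50/Q)
(-39476 + g(141))/(o + j(W(m))) = (-39476 + (-2 + 50/141))/((-4/3 + √334/2) - ½*(-8)) = (-39476 + (-2 + 50*(1/141)))/((-4/3 + √334/2) + 4) = (-39476 + (-2 + 50/141))/(8/3 + √334/2) = (-39476 - 232/141)/(8/3 + √334/2) = -5566348/(141*(8/3 + √334/2))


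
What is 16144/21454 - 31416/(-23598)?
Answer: 87913748/42189291 ≈ 2.0838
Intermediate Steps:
16144/21454 - 31416/(-23598) = 16144*(1/21454) - 31416*(-1/23598) = 8072/10727 + 5236/3933 = 87913748/42189291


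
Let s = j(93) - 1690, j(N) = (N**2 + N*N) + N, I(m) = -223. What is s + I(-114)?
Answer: 15478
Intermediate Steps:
j(N) = N + 2*N**2 (j(N) = (N**2 + N**2) + N = 2*N**2 + N = N + 2*N**2)
s = 15701 (s = 93*(1 + 2*93) - 1690 = 93*(1 + 186) - 1690 = 93*187 - 1690 = 17391 - 1690 = 15701)
s + I(-114) = 15701 - 223 = 15478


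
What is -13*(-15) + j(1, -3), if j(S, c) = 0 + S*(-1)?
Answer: 194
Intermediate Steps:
j(S, c) = -S (j(S, c) = 0 - S = -S)
-13*(-15) + j(1, -3) = -13*(-15) - 1*1 = 195 - 1 = 194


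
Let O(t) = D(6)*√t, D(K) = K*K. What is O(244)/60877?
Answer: 72*√61/60877 ≈ 0.0092373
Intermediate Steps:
D(K) = K²
O(t) = 36*√t (O(t) = 6²*√t = 36*√t)
O(244)/60877 = (36*√244)/60877 = (36*(2*√61))*(1/60877) = (72*√61)*(1/60877) = 72*√61/60877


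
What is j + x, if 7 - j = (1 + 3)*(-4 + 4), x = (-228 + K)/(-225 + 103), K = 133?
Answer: 949/122 ≈ 7.7787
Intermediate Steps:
x = 95/122 (x = (-228 + 133)/(-225 + 103) = -95/(-122) = -95*(-1/122) = 95/122 ≈ 0.77869)
j = 7 (j = 7 - (1 + 3)*(-4 + 4) = 7 - 4*0 = 7 - 1*0 = 7 + 0 = 7)
j + x = 7 + 95/122 = 949/122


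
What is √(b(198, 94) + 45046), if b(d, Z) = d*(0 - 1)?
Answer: 4*√2803 ≈ 211.77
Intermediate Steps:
b(d, Z) = -d (b(d, Z) = d*(-1) = -d)
√(b(198, 94) + 45046) = √(-1*198 + 45046) = √(-198 + 45046) = √44848 = 4*√2803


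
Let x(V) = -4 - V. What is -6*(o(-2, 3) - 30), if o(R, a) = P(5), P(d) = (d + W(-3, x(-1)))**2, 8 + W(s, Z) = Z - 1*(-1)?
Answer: 30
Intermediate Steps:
W(s, Z) = -7 + Z (W(s, Z) = -8 + (Z - 1*(-1)) = -8 + (Z + 1) = -8 + (1 + Z) = -7 + Z)
P(d) = (-10 + d)**2 (P(d) = (d + (-7 + (-4 - 1*(-1))))**2 = (d + (-7 + (-4 + 1)))**2 = (d + (-7 - 3))**2 = (d - 10)**2 = (-10 + d)**2)
o(R, a) = 25 (o(R, a) = (-10 + 5)**2 = (-5)**2 = 25)
-6*(o(-2, 3) - 30) = -6*(25 - 30) = -6*(-5) = 30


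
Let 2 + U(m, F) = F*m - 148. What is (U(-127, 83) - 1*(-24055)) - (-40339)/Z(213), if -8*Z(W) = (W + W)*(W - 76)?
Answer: 389813528/29181 ≈ 13358.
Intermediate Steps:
Z(W) = -W*(-76 + W)/4 (Z(W) = -(W + W)*(W - 76)/8 = -2*W*(-76 + W)/8 = -W*(-76 + W)/4)
U(m, F) = -150 + F*m (U(m, F) = -2 + (F*m - 148) = -2 + (-148 + F*m) = -150 + F*m)
(U(-127, 83) - 1*(-24055)) - (-40339)/Z(213) = ((-150 + 83*(-127)) - 1*(-24055)) - (-40339)/((¼)*213*(76 - 1*213)) = ((-150 - 10541) + 24055) - (-40339)/((¼)*213*(76 - 213)) = (-10691 + 24055) - (-40339)/((¼)*213*(-137)) = 13364 - (-40339)/(-29181/4) = 13364 - (-40339)*(-4)/29181 = 13364 - 1*161356/29181 = 13364 - 161356/29181 = 389813528/29181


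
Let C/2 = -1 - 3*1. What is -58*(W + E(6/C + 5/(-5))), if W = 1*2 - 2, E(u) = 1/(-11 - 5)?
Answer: 29/8 ≈ 3.6250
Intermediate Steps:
C = -8 (C = 2*(-1 - 3*1) = 2*(-1 - 3) = 2*(-4) = -8)
E(u) = -1/16 (E(u) = 1/(-16) = -1/16)
W = 0 (W = 2 - 2 = 0)
-58*(W + E(6/C + 5/(-5))) = -58*(0 - 1/16) = -58*(-1/16) = 29/8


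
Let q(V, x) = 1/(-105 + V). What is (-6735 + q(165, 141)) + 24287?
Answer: 1053121/60 ≈ 17552.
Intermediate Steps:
(-6735 + q(165, 141)) + 24287 = (-6735 + 1/(-105 + 165)) + 24287 = (-6735 + 1/60) + 24287 = -404099/60 + 24287 = 1053121/60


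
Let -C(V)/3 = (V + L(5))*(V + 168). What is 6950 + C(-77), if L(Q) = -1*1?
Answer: 28244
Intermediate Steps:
L(Q) = -1
C(V) = -3*(-1 + V)*(168 + V) (C(V) = -3*(V - 1)*(V + 168) = -3*(-1 + V)*(168 + V))
6950 + C(-77) = 6950 + (504 - 501*(-77) - 3*(-77)²) = 6950 + (504 + 38577 - 3*5929) = 6950 + (504 + 38577 - 17787) = 6950 + 21294 = 28244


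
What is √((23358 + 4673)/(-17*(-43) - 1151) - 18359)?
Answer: I*√812575155/210 ≈ 135.74*I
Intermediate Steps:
√((23358 + 4673)/(-17*(-43) - 1151) - 18359) = √(28031/(731 - 1151) - 18359) = √(28031/(-420) - 18359) = √(28031*(-1/420) - 18359) = √(-28031/420 - 18359) = √(-7738811/420) = I*√812575155/210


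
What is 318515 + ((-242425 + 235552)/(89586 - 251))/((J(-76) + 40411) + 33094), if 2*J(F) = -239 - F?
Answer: 1392821157306643/4372858915 ≈ 3.1852e+5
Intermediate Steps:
J(F) = -239/2 - F/2 (J(F) = (-239 - F)/2 = -239/2 - F/2)
318515 + ((-242425 + 235552)/(89586 - 251))/((J(-76) + 40411) + 33094) = 318515 + ((-242425 + 235552)/(89586 - 251))/(((-239/2 - ½*(-76)) + 40411) + 33094) = 318515 + (-6873/89335)/(((-239/2 + 38) + 40411) + 33094) = 318515 + (-6873*1/89335)/((-163/2 + 40411) + 33094) = 318515 - 6873/(89335*(80659/2 + 33094)) = 318515 - 6873/(89335*146847/2) = 318515 - 6873/89335*2/146847 = 318515 - 4582/4372858915 = 1392821157306643/4372858915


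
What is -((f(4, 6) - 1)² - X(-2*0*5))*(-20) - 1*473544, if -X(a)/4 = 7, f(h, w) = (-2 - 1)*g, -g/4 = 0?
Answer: -472964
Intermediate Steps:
g = 0 (g = -4*0 = 0)
f(h, w) = 0 (f(h, w) = (-2 - 1)*0 = -3*0 = 0)
X(a) = -28 (X(a) = -4*7 = -28)
-((f(4, 6) - 1)² - X(-2*0*5))*(-20) - 1*473544 = -((0 - 1)² - 1*(-28))*(-20) - 1*473544 = -((-1)² + 28)*(-20) - 473544 = -(1 + 28)*(-20) - 473544 = -1*29*(-20) - 473544 = -29*(-20) - 473544 = 580 - 473544 = -472964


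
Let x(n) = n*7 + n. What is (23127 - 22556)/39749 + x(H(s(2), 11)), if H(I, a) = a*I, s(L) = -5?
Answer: -17488989/39749 ≈ -439.99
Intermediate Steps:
H(I, a) = I*a
x(n) = 8*n (x(n) = 7*n + n = 8*n)
(23127 - 22556)/39749 + x(H(s(2), 11)) = (23127 - 22556)/39749 + 8*(-5*11) = 571*(1/39749) + 8*(-55) = 571/39749 - 440 = -17488989/39749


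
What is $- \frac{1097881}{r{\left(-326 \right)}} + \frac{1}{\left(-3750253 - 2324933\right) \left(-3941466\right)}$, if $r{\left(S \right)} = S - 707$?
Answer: $\frac{26288913219269790589}{24735328651744308} \approx 1062.8$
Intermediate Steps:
$r{\left(S \right)} = -707 + S$ ($r{\left(S \right)} = S - 707 = -707 + S$)
$- \frac{1097881}{r{\left(-326 \right)}} + \frac{1}{\left(-3750253 - 2324933\right) \left(-3941466\right)} = - \frac{1097881}{-707 - 326} + \frac{1}{\left(-3750253 - 2324933\right) \left(-3941466\right)} = - \frac{1097881}{-1033} + \frac{1}{-6075186} \left(- \frac{1}{3941466}\right) = \left(-1097881\right) \left(- \frac{1}{1033}\right) - - \frac{1}{23945139062676} = \frac{1097881}{1033} + \frac{1}{23945139062676} = \frac{26288913219269790589}{24735328651744308}$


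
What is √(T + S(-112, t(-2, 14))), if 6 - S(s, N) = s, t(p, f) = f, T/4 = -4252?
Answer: I*√16890 ≈ 129.96*I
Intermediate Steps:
T = -17008 (T = 4*(-4252) = -17008)
S(s, N) = 6 - s
√(T + S(-112, t(-2, 14))) = √(-17008 + (6 - 1*(-112))) = √(-17008 + (6 + 112)) = √(-17008 + 118) = √(-16890) = I*√16890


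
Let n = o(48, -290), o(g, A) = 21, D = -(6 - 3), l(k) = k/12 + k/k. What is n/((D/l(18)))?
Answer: -35/2 ≈ -17.500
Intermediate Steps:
l(k) = 1 + k/12 (l(k) = k*(1/12) + 1 = k/12 + 1 = 1 + k/12)
D = -3 (D = -1*3 = -3)
n = 21
n/((D/l(18))) = 21/((-3/(1 + (1/12)*18))) = 21/((-3/(1 + 3/2))) = 21/((-3/(5/2))) = 21/(((⅖)*(-3))) = 21/(-6/5) = 21*(-⅚) = -35/2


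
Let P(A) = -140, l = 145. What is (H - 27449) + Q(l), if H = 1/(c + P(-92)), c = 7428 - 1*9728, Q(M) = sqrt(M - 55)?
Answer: -66975561/2440 + 3*sqrt(10) ≈ -27440.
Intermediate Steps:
Q(M) = sqrt(-55 + M)
c = -2300 (c = 7428 - 9728 = -2300)
H = -1/2440 (H = 1/(-2300 - 140) = 1/(-2440) = -1/2440 ≈ -0.00040984)
(H - 27449) + Q(l) = (-1/2440 - 27449) + sqrt(-55 + 145) = -66975561/2440 + sqrt(90) = -66975561/2440 + 3*sqrt(10)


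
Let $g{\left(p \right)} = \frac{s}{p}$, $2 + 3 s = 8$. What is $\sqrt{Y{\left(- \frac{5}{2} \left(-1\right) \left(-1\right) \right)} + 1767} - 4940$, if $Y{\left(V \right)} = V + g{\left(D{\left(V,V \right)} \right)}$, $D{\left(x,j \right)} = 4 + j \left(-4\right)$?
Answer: $-4940 + \frac{9 \sqrt{4270}}{14} \approx -4898.0$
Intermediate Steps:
$s = 2$ ($s = - \frac{2}{3} + \frac{1}{3} \cdot 8 = - \frac{2}{3} + \frac{8}{3} = 2$)
$D{\left(x,j \right)} = 4 - 4 j$
$g{\left(p \right)} = \frac{2}{p}$
$Y{\left(V \right)} = V + \frac{2}{4 - 4 V}$
$\sqrt{Y{\left(- \frac{5}{2} \left(-1\right) \left(-1\right) \right)} + 1767} - 4940 = \sqrt{\frac{- \frac{1}{2} + - \frac{5}{2} \left(-1\right) \left(-1\right) \left(-1 + - \frac{5}{2} \left(-1\right) \left(-1\right)\right)}{-1 + - \frac{5}{2} \left(-1\right) \left(-1\right)} + 1767} - 4940 = \sqrt{\frac{- \frac{1}{2} + \left(-5\right) \frac{1}{2} \left(-1\right) \left(-1\right) \left(-1 + \left(-5\right) \frac{1}{2} \left(-1\right) \left(-1\right)\right)}{-1 + \left(-5\right) \frac{1}{2} \left(-1\right) \left(-1\right)} + 1767} - 4940 = \sqrt{\frac{- \frac{1}{2} + \left(- \frac{5}{2}\right) \left(-1\right) \left(-1\right) \left(-1 + \left(- \frac{5}{2}\right) \left(-1\right) \left(-1\right)\right)}{-1 + \left(- \frac{5}{2}\right) \left(-1\right) \left(-1\right)} + 1767} - 4940 = \sqrt{\frac{- \frac{1}{2} + \frac{5}{2} \left(-1\right) \left(-1 + \frac{5}{2} \left(-1\right)\right)}{-1 + \frac{5}{2} \left(-1\right)} + 1767} - 4940 = \sqrt{\frac{- \frac{1}{2} - \frac{5 \left(-1 - \frac{5}{2}\right)}{2}}{-1 - \frac{5}{2}} + 1767} - 4940 = \sqrt{\frac{- \frac{1}{2} - - \frac{35}{4}}{- \frac{7}{2}} + 1767} - 4940 = \sqrt{- \frac{2 \left(- \frac{1}{2} + \frac{35}{4}\right)}{7} + 1767} - 4940 = \sqrt{\left(- \frac{2}{7}\right) \frac{33}{4} + 1767} - 4940 = \sqrt{- \frac{33}{14} + 1767} - 4940 = \sqrt{\frac{24705}{14}} - 4940 = \frac{9 \sqrt{4270}}{14} - 4940 = -4940 + \frac{9 \sqrt{4270}}{14}$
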